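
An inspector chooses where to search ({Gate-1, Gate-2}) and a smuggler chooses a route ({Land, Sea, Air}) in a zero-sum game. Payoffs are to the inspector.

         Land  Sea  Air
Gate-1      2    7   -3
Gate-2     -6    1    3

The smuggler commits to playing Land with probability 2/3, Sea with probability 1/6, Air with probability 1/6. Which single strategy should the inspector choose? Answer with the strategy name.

Expected payoff of Gate-1: (2/3)·2 + (1/6)·7 + (1/6)·(-3) = 2.
Expected payoff of Gate-2: (2/3)·(-6) + (1/6)·1 + (1/6)·3 = -10/3.
The largest is 2, so the inspector's best response is Gate-1.

Gate-1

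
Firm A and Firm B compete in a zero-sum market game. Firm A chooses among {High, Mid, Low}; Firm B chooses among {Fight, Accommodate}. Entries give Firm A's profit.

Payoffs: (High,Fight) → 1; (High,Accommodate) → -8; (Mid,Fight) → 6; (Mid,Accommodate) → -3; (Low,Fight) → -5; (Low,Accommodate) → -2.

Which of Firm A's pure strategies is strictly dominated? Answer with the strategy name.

High

Mid gives a strictly higher payoff than High against every column: 6 > 1, -3 > -8.
So High is strictly dominated and Firm A never plays it.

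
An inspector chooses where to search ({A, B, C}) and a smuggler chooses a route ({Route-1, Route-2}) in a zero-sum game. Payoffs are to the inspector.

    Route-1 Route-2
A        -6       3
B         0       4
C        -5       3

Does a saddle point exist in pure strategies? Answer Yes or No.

Row minima: A → -6, B → 0, C → -5; maximin = 0.
Column maxima: Route-1 → 0, Route-2 → 4; minimax = 0.
maximin = minimax = 0, so a saddle point exists.

Yes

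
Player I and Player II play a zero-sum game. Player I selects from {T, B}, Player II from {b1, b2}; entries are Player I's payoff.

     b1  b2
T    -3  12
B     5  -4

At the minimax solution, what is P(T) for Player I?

3/8

Row minima: T → -3, B → -4; maximin = -3.
Column maxima: b1 → 5, b2 → 12; minimax = 5.
-3 ≠ 5, so there is no saddle point; optimal play is mixed.
Let Player I play T with probability p. Expected payoff against b1: (-3)p + 5(1−p) = −8p + 5; against b2: 12p + (-4)(1−p) = 16p − 4.
Setting these equal: −8p + 5 = 16p − 4 ⇒ −24p = -9 ⇒ p = 3/8, and the value is (-8)·(3/8) + 5 = 2.
For Player II: with q = P(b1), equating T's and B's payoffs gives −15q + 12 = 9q − 4 ⇒ q = 2/3.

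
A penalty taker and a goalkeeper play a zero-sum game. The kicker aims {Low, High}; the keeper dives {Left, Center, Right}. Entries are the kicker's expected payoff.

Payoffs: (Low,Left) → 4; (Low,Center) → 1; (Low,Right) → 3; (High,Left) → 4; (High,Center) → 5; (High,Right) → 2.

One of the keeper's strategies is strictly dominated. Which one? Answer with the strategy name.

Right holds the kicker's payoff strictly below Left in every row: 3 < 4, 2 < 4.
So Left is strictly dominated for the keeper.

Left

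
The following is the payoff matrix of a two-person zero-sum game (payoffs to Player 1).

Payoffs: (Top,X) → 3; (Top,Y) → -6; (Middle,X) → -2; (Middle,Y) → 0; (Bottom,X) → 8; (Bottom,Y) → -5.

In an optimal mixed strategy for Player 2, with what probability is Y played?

2/3

Row minima: Top → -6, Middle → -2, Bottom → -5; maximin = -2.
Column maxima: X → 8, Y → 0; minimax = 0.
-2 ≠ 0, so there is no saddle point; optimal play is mixed.
Top is strictly dominated by Bottom, so Player 1 never plays it.
On the remaining 2×2 (Middle, Bottom vs X, Y):
Let Player 1 play Middle with probability p. Expected payoff against X: (-2)p + 8(1−p) = −10p + 8; against Y: 0p + (-5)(1−p) = 5p − 5.
Setting these equal: −10p + 8 = 5p − 5 ⇒ −15p = -13 ⇒ p = 13/15, and the value is (-10)·(13/15) + 8 = -2/3.
For Player 2: with q = P(X), equating Middle's and Bottom's payoffs gives −2q = 13q − 5 ⇒ q = 1/3.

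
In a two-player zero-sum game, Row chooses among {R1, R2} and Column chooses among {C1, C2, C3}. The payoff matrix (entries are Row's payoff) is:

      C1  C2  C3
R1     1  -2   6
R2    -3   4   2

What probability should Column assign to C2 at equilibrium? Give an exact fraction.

2/5

Row minima: R1 → -2, R2 → -3; maximin = -2.
Column maxima: C1 → 1, C2 → 4, C3 → 6; minimax = 1.
-2 ≠ 1, so there is no saddle point; optimal play is mixed.
C3 is strictly dominated by C1 (it gives Row strictly more in every row), so Column never plays it.
On the remaining 2×2 (R1, R2 vs C1, C2):
Let Row play R1 with probability p. Expected payoff against C1: 1p + (-3)(1−p) = 4p − 3; against C2: (-2)p + 4(1−p) = −6p + 4.
Setting these equal: 4p − 3 = −6p + 4 ⇒ 10p = 7 ⇒ p = 7/10, and the value is (4)·(7/10) − 3 = -1/5.
For Column: with q = P(C1), equating R1's and R2's payoffs gives 3q − 2 = −7q + 4 ⇒ q = 3/5.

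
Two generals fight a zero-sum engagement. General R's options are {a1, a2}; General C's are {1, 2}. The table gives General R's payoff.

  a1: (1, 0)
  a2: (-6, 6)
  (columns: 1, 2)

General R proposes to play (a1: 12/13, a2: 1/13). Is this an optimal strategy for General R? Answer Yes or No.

Yes

Against 1 this mix gives (12/13)·1 + (1/13)·(-6) = 6/13.
Against 2 this mix gives (12/13)·0 + (1/13)·6 = 6/13.
All of General C's active replies (1, 2) yield 6/13, and no column does worse for General R. The mix makes General C indifferent and guarantees 6/13, so it is optimal.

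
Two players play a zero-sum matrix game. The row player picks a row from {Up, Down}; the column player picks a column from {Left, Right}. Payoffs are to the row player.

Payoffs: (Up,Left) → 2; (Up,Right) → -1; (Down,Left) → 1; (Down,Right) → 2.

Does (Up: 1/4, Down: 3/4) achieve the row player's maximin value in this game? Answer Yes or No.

Yes

Against Left this mix gives (1/4)·2 + (3/4)·1 = 5/4.
Against Right this mix gives (1/4)·(-1) + (3/4)·2 = 5/4.
All of the column player's active replies (Left, Right) yield 5/4, and no column does worse for the row player. The mix makes the column player indifferent and guarantees 5/4, so it is optimal.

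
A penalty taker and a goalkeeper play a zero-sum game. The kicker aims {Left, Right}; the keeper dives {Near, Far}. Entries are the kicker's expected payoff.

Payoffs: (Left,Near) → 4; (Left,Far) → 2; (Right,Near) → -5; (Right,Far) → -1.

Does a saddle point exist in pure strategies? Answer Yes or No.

Yes

Row minima: Left → 2, Right → -5; maximin = 2.
Column maxima: Near → 4, Far → 2; minimax = 2.
maximin = minimax = 2, so a saddle point exists.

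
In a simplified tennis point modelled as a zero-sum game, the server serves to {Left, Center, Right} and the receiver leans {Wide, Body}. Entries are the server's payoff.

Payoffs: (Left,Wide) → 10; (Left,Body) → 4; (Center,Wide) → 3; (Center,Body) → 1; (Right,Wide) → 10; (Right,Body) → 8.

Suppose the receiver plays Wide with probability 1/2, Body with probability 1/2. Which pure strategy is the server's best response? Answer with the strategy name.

Expected payoff of Left: (1/2)·10 + (1/2)·4 = 7.
Expected payoff of Center: (1/2)·3 + (1/2)·1 = 2.
Expected payoff of Right: (1/2)·10 + (1/2)·8 = 9.
The largest is 9, so the server's best response is Right.

Right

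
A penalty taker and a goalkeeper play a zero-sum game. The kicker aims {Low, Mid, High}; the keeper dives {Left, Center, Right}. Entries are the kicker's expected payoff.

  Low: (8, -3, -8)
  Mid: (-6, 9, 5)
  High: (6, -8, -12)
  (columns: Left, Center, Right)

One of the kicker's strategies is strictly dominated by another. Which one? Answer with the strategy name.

Low gives a strictly higher payoff than High against every column: 8 > 6, -3 > -8, -8 > -12.
So High is strictly dominated and the kicker never plays it.

High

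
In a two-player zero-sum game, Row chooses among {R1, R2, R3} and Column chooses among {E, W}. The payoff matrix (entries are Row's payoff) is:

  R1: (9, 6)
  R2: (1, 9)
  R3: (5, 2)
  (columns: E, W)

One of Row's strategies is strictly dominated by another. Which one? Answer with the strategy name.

R3

R1 gives a strictly higher payoff than R3 against every column: 9 > 5, 6 > 2.
So R3 is strictly dominated and Row never plays it.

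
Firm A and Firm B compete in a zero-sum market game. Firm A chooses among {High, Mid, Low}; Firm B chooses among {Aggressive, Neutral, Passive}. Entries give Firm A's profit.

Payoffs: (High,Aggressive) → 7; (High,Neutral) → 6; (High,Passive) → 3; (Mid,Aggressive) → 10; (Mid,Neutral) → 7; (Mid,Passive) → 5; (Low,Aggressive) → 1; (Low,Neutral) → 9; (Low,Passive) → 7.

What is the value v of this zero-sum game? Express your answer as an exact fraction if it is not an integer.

Row minima: High → 3, Mid → 5, Low → 1; maximin = 5.
Column maxima: Aggressive → 10, Neutral → 9, Passive → 7; minimax = 7.
5 ≠ 7, so there is no saddle point; optimal play is mixed.
High is strictly dominated by Mid, so Firm A never plays it.
Neutral is strictly dominated by Passive (it gives Firm A strictly more in every row), so Firm B never plays it.
On the remaining 2×2 (Mid, Low vs Aggressive, Passive):
Let Firm A play Mid with probability p. Expected payoff against Aggressive: 10p + 1(1−p) = 9p + 1; against Passive: 5p + 7(1−p) = −2p + 7.
Setting these equal: 9p + 1 = −2p + 7 ⇒ 11p = 6 ⇒ p = 6/11, and the value is (9)·(6/11) + 1 = 65/11.
For Firm B: with q = P(Aggressive), equating Mid's and Low's payoffs gives 5q + 5 = −6q + 7 ⇒ q = 2/11.

65/11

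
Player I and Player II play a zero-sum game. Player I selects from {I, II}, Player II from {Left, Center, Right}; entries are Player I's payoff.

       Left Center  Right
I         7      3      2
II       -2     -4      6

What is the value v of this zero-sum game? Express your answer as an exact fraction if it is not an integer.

Row minima: I → 2, II → -4; maximin = 2.
Column maxima: Left → 7, Center → 3, Right → 6; minimax = 3.
2 ≠ 3, so there is no saddle point; optimal play is mixed.
Left is strictly dominated by Center (it gives Player I strictly more in every row), so Player II never plays it.
On the remaining 2×2 (I, II vs Center, Right):
Let Player I play I with probability p. Expected payoff against Center: 3p + (-4)(1−p) = 7p − 4; against Right: 2p + 6(1−p) = −4p + 6.
Setting these equal: 7p − 4 = −4p + 6 ⇒ 11p = 10 ⇒ p = 10/11, and the value is (7)·(10/11) − 4 = 26/11.
For Player II: with q = P(Center), equating I's and II's payoffs gives q + 2 = −10q + 6 ⇒ q = 4/11.

26/11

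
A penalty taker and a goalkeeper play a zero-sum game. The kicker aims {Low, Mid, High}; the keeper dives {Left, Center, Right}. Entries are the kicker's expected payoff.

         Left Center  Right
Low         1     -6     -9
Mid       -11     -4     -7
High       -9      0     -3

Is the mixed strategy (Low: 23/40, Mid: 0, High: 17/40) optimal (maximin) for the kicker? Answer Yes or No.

Against Left this mix gives (23/40)·1 + (17/40)·(-9) = -13/4.
Against Center this mix gives (23/40)·(-6) + (17/40)·0 = -69/20.
Against Right this mix gives (23/40)·(-9) + (17/40)·(-3) = -129/20.
The keeper will play Right, holding the kicker to -129/20. Shifting weight toward the row that does better against Right would raise this floor (the equalizing mix achieves -21/4 against both Right and Left), so the proposed strategy is not optimal.

No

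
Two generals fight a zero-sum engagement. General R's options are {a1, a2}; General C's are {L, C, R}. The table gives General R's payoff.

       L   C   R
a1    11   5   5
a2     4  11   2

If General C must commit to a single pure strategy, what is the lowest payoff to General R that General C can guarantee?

Column maxima: L → 11, C → 11, R → 5.
The smallest of these is 5.

5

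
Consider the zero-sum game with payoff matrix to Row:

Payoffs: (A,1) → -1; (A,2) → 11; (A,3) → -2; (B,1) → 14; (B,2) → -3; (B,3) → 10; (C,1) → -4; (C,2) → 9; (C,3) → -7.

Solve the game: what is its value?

Row minima: A → -2, B → -3, C → -7; maximin = -2.
Column maxima: 1 → 14, 2 → 11, 3 → 10; minimax = 10.
-2 ≠ 10, so there is no saddle point; optimal play is mixed.
C is strictly dominated by A, so Row never plays it.
1 is strictly dominated by 3 (it gives Row strictly more in every row), so Column never plays it.
On the remaining 2×2 (A, B vs 2, 3):
Let Row play A with probability p. Expected payoff against 2: 11p + (-3)(1−p) = 14p − 3; against 3: (-2)p + 10(1−p) = −12p + 10.
Setting these equal: 14p − 3 = −12p + 10 ⇒ 26p = 13 ⇒ p = 1/2, and the value is (14)·(1/2) − 3 = 4.
For Column: with q = P(2), equating A's and B's payoffs gives 13q − 2 = −13q + 10 ⇒ q = 6/13.

4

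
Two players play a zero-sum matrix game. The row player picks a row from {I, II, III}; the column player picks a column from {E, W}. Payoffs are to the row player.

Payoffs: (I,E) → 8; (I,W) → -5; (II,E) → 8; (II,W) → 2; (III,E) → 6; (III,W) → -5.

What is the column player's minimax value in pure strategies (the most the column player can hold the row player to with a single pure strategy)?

Column maxima: E → 8, W → 2.
The smallest of these is 2.

2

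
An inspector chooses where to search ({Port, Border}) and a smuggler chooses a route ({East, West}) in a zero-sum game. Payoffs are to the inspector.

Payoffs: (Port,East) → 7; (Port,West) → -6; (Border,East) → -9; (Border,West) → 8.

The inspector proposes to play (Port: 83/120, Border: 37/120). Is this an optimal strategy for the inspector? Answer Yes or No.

No

Against East this mix gives (83/120)·7 + (37/120)·(-9) = 31/15.
Against West this mix gives (83/120)·(-6) + (37/120)·8 = -101/60.
The smuggler will play West, holding the inspector to -101/60. Shifting weight toward the row that does better against West would raise this floor (the equalizing mix achieves 1/15 against both West and East), so the proposed strategy is not optimal.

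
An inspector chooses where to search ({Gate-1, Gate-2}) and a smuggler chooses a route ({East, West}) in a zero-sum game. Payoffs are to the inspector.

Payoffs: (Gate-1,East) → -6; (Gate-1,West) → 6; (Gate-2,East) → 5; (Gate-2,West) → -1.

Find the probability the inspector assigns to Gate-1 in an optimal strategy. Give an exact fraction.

1/3

Row minima: Gate-1 → -6, Gate-2 → -1; maximin = -1.
Column maxima: East → 5, West → 6; minimax = 5.
-1 ≠ 5, so there is no saddle point; optimal play is mixed.
Let the inspector play Gate-1 with probability p. Expected payoff against East: (-6)p + 5(1−p) = −11p + 5; against West: 6p + (-1)(1−p) = 7p − 1.
Setting these equal: −11p + 5 = 7p − 1 ⇒ −18p = -6 ⇒ p = 1/3, and the value is (-11)·(1/3) + 5 = 4/3.
For the smuggler: with q = P(East), equating Gate-1's and Gate-2's payoffs gives −12q + 6 = 6q − 1 ⇒ q = 7/18.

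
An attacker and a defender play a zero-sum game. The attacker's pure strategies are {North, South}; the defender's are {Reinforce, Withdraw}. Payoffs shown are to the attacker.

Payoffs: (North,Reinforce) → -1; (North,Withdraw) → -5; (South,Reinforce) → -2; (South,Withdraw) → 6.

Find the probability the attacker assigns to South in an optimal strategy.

1/3

Row minima: North → -5, South → -2; maximin = -2.
Column maxima: Reinforce → -1, Withdraw → 6; minimax = -1.
-2 ≠ -1, so there is no saddle point; optimal play is mixed.
Let the attacker play North with probability p. Expected payoff against Reinforce: (-1)p + (-2)(1−p) = p − 2; against Withdraw: (-5)p + 6(1−p) = −11p + 6.
Setting these equal: p − 2 = −11p + 6 ⇒ 12p = 8 ⇒ p = 2/3, and the value is (1)·(2/3) − 2 = -4/3.
For the defender: with q = P(Reinforce), equating North's and South's payoffs gives 4q − 5 = −8q + 6 ⇒ q = 11/12.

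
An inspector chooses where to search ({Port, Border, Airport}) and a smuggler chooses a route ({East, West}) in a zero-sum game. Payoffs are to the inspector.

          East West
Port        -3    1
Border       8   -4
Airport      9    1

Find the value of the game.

Row minima: Port → -3, Border → -4, Airport → 1; maximin = 1.
Column maxima: East → 9, West → 1; minimax = 1.
Since maximin = minimax = 1, there is a saddle point and the value is 1.

1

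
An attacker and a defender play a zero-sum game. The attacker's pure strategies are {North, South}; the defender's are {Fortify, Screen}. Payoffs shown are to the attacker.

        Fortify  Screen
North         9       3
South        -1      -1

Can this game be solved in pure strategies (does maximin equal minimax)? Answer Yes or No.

Row minima: North → 3, South → -1; maximin = 3.
Column maxima: Fortify → 9, Screen → 3; minimax = 3.
maximin = minimax = 3, so a saddle point exists.

Yes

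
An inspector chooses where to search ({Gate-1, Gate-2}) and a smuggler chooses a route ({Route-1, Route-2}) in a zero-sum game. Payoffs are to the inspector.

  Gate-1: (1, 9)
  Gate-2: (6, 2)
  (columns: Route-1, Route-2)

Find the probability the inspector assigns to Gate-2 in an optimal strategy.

2/3

Row minima: Gate-1 → 1, Gate-2 → 2; maximin = 2.
Column maxima: Route-1 → 6, Route-2 → 9; minimax = 6.
2 ≠ 6, so there is no saddle point; optimal play is mixed.
Let the inspector play Gate-1 with probability p. Expected payoff against Route-1: 1p + 6(1−p) = −5p + 6; against Route-2: 9p + 2(1−p) = 7p + 2.
Setting these equal: −5p + 6 = 7p + 2 ⇒ −12p = -4 ⇒ p = 1/3, and the value is (-5)·(1/3) + 6 = 13/3.
For the smuggler: with q = P(Route-1), equating Gate-1's and Gate-2's payoffs gives −8q + 9 = 4q + 2 ⇒ q = 7/12.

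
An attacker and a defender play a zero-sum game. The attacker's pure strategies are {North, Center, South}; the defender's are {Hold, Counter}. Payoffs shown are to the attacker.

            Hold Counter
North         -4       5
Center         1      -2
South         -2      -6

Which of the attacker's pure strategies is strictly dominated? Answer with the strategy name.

Center gives a strictly higher payoff than South against every column: 1 > -2, -2 > -6.
So South is strictly dominated and the attacker never plays it.

South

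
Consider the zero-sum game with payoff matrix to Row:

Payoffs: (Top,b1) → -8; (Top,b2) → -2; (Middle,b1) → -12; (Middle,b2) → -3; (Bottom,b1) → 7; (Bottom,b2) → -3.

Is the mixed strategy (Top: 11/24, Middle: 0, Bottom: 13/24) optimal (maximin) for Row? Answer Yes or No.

Against b1 this mix gives (11/24)·(-8) + (13/24)·7 = 1/8.
Against b2 this mix gives (11/24)·(-2) + (13/24)·(-3) = -61/24.
Column will play b2, holding Row to -61/24. Shifting weight toward the row that does better against b2 would raise this floor (the equalizing mix achieves -19/8 against both b2 and b1), so the proposed strategy is not optimal.

No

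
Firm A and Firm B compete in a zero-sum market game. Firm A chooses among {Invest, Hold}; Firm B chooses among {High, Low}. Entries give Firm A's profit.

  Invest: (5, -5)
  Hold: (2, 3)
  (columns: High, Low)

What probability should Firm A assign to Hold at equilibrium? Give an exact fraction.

Row minima: Invest → -5, Hold → 2; maximin = 2.
Column maxima: High → 5, Low → 3; minimax = 3.
2 ≠ 3, so there is no saddle point; optimal play is mixed.
Let Firm A play Invest with probability p. Expected payoff against High: 5p + 2(1−p) = 3p + 2; against Low: (-5)p + 3(1−p) = −8p + 3.
Setting these equal: 3p + 2 = −8p + 3 ⇒ 11p = 1 ⇒ p = 1/11, and the value is (3)·(1/11) + 2 = 25/11.
For Firm B: with q = P(High), equating Invest's and Hold's payoffs gives 10q − 5 = −q + 3 ⇒ q = 8/11.

10/11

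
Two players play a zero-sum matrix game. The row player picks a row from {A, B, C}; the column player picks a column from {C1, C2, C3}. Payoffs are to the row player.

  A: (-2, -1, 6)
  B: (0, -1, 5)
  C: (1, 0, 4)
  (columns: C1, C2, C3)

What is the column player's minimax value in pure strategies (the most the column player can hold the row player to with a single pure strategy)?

0

Column maxima: C1 → 1, C2 → 0, C3 → 6.
The smallest of these is 0.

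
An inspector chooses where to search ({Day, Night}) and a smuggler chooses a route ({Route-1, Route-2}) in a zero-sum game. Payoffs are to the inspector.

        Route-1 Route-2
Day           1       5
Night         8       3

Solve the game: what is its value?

37/9

Row minima: Day → 1, Night → 3; maximin = 3.
Column maxima: Route-1 → 8, Route-2 → 5; minimax = 5.
3 ≠ 5, so there is no saddle point; optimal play is mixed.
Let the inspector play Day with probability p. Expected payoff against Route-1: 1p + 8(1−p) = −7p + 8; against Route-2: 5p + 3(1−p) = 2p + 3.
Setting these equal: −7p + 8 = 2p + 3 ⇒ −9p = -5 ⇒ p = 5/9, and the value is (-7)·(5/9) + 8 = 37/9.
For the smuggler: with q = P(Route-1), equating Day's and Night's payoffs gives −4q + 5 = 5q + 3 ⇒ q = 2/9.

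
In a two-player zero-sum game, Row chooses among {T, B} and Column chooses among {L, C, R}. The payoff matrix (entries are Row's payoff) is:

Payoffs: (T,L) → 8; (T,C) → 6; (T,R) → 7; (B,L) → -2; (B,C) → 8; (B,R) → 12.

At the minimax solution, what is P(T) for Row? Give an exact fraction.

Row minima: T → 6, B → -2; maximin = 6.
Column maxima: L → 8, C → 8, R → 12; minimax = 8.
6 ≠ 8, so there is no saddle point; optimal play is mixed.
R is strictly dominated by C (it gives Row strictly more in every row), so Column never plays it.
On the remaining 2×2 (T, B vs L, C):
Let Row play T with probability p. Expected payoff against L: 8p + (-2)(1−p) = 10p − 2; against C: 6p + 8(1−p) = −2p + 8.
Setting these equal: 10p − 2 = −2p + 8 ⇒ 12p = 10 ⇒ p = 5/6, and the value is (10)·(5/6) − 2 = 19/3.
For Column: with q = P(L), equating T's and B's payoffs gives 2q + 6 = −10q + 8 ⇒ q = 1/6.

5/6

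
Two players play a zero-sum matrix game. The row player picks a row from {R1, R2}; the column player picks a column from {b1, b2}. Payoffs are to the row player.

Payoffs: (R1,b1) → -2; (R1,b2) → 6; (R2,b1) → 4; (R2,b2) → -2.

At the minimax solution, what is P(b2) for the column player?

Row minima: R1 → -2, R2 → -2; maximin = -2.
Column maxima: b1 → 4, b2 → 6; minimax = 4.
-2 ≠ 4, so there is no saddle point; optimal play is mixed.
Let the row player play R1 with probability p. Expected payoff against b1: (-2)p + 4(1−p) = −6p + 4; against b2: 6p + (-2)(1−p) = 8p − 2.
Setting these equal: −6p + 4 = 8p − 2 ⇒ −14p = -6 ⇒ p = 3/7, and the value is (-6)·(3/7) + 4 = 10/7.
For the column player: with q = P(b1), equating R1's and R2's payoffs gives −8q + 6 = 6q − 2 ⇒ q = 4/7.

3/7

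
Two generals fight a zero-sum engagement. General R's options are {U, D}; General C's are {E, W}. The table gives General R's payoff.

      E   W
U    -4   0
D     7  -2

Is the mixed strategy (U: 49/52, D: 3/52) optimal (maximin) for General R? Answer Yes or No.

Against E this mix gives (49/52)·(-4) + (3/52)·7 = -175/52.
Against W this mix gives (49/52)·0 + (3/52)·(-2) = -3/26.
General C will play E, holding General R to -175/52. Shifting weight toward the row that does better against E would raise this floor (the equalizing mix achieves -8/13 against both E and W), so the proposed strategy is not optimal.

No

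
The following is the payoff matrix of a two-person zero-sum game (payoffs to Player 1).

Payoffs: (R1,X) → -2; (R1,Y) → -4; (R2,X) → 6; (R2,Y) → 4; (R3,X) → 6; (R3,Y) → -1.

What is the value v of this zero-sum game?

4

Row minima: R1 → -4, R2 → 4, R3 → -1; maximin = 4.
Column maxima: X → 6, Y → 4; minimax = 4.
Since maximin = minimax = 4, there is a saddle point and the value is 4.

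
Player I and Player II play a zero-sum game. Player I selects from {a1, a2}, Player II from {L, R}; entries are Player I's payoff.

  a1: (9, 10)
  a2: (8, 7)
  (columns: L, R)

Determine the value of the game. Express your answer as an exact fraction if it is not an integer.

Row minima: a1 → 9, a2 → 7; maximin = 9.
Column maxima: L → 9, R → 10; minimax = 9.
Since maximin = minimax = 9, there is a saddle point and the value is 9.

9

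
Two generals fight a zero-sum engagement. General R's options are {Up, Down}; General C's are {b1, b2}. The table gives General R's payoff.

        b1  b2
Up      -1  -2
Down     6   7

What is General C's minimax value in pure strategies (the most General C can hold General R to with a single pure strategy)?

6

Column maxima: b1 → 6, b2 → 7.
The smallest of these is 6.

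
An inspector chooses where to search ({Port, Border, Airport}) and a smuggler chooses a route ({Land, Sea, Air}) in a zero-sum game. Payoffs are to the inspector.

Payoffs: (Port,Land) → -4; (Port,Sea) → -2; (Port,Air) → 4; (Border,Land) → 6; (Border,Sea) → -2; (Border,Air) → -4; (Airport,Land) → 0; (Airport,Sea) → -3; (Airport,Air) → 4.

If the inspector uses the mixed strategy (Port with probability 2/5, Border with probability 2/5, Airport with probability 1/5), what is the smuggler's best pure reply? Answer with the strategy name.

Sea

If the smuggler plays Land, the inspector's expected payoff is (2/5)·(-4) + (2/5)·6 + (1/5)·0 = 4/5.
If the smuggler plays Sea, the inspector's expected payoff is (2/5)·(-2) + (2/5)·(-2) + (1/5)·(-3) = -11/5.
If the smuggler plays Air, the inspector's expected payoff is (2/5)·4 + (2/5)·(-4) + (1/5)·4 = 4/5.
The smuggler minimizes the inspector's payoff; the smallest is -11/5, so the best response is Sea.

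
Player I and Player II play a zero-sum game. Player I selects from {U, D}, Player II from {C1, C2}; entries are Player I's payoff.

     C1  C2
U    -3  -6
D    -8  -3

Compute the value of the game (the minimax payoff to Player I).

-39/8

Row minima: U → -6, D → -8; maximin = -6.
Column maxima: C1 → -3, C2 → -3; minimax = -3.
-6 ≠ -3, so there is no saddle point; optimal play is mixed.
Let Player I play U with probability p. Expected payoff against C1: (-3)p + (-8)(1−p) = 5p − 8; against C2: (-6)p + (-3)(1−p) = −3p − 3.
Setting these equal: 5p − 8 = −3p − 3 ⇒ 8p = 5 ⇒ p = 5/8, and the value is (5)·(5/8) − 8 = -39/8.
For Player II: with q = P(C1), equating U's and D's payoffs gives 3q − 6 = −5q − 3 ⇒ q = 3/8.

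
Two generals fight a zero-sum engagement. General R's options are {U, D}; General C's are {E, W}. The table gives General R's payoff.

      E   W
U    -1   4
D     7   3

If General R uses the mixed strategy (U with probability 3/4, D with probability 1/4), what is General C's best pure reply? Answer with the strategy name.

E

If General C plays E, General R's expected payoff is (3/4)·(-1) + (1/4)·7 = 1.
If General C plays W, General R's expected payoff is (3/4)·4 + (1/4)·3 = 15/4.
General C minimizes General R's payoff; the smallest is 1, so the best response is E.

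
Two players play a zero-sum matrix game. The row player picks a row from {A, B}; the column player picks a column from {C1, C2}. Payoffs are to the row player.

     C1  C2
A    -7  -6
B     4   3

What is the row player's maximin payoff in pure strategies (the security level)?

Row minima: A → -7, B → 3.
The best of these is 3.

3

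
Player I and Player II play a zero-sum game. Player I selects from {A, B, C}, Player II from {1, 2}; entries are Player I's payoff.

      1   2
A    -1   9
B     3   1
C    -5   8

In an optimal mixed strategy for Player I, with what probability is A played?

Row minima: A → -1, B → 1, C → -5; maximin = 1.
Column maxima: 1 → 3, 2 → 9; minimax = 3.
1 ≠ 3, so there is no saddle point; optimal play is mixed.
C is strictly dominated by A, so Player I never plays it.
On the remaining 2×2 (A, B vs 1, 2):
Let Player I play A with probability p. Expected payoff against 1: (-1)p + 3(1−p) = −4p + 3; against 2: 9p + 1(1−p) = 8p + 1.
Setting these equal: −4p + 3 = 8p + 1 ⇒ −12p = -2 ⇒ p = 1/6, and the value is (-4)·(1/6) + 3 = 7/3.
For Player II: with q = P(1), equating A's and B's payoffs gives −10q + 9 = 2q + 1 ⇒ q = 2/3.

1/6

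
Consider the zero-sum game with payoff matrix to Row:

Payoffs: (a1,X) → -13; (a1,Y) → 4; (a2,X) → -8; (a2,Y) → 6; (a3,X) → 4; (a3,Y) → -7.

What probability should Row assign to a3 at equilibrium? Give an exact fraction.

14/25

Row minima: a1 → -13, a2 → -8, a3 → -7; maximin = -7.
Column maxima: X → 4, Y → 6; minimax = 4.
-7 ≠ 4, so there is no saddle point; optimal play is mixed.
a1 is strictly dominated by a2, so Row never plays it.
On the remaining 2×2 (a2, a3 vs X, Y):
Let Row play a2 with probability p. Expected payoff against X: (-8)p + 4(1−p) = −12p + 4; against Y: 6p + (-7)(1−p) = 13p − 7.
Setting these equal: −12p + 4 = 13p − 7 ⇒ −25p = -11 ⇒ p = 11/25, and the value is (-12)·(11/25) + 4 = -32/25.
For Column: with q = P(X), equating a2's and a3's payoffs gives −14q + 6 = 11q − 7 ⇒ q = 13/25.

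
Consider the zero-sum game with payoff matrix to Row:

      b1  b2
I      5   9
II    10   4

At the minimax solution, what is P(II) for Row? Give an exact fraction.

2/5

Row minima: I → 5, II → 4; maximin = 5.
Column maxima: b1 → 10, b2 → 9; minimax = 9.
5 ≠ 9, so there is no saddle point; optimal play is mixed.
Let Row play I with probability p. Expected payoff against b1: 5p + 10(1−p) = −5p + 10; against b2: 9p + 4(1−p) = 5p + 4.
Setting these equal: −5p + 10 = 5p + 4 ⇒ −10p = -6 ⇒ p = 3/5, and the value is (-5)·(3/5) + 10 = 7.
For Column: with q = P(b1), equating I's and II's payoffs gives −4q + 9 = 6q + 4 ⇒ q = 1/2.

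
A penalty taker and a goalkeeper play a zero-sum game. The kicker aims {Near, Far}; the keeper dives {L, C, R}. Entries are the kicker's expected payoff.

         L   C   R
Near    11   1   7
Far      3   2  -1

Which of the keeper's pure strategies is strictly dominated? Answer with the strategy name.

C holds the kicker's payoff strictly below L in every row: 1 < 11, 2 < 3.
So L is strictly dominated for the keeper.

L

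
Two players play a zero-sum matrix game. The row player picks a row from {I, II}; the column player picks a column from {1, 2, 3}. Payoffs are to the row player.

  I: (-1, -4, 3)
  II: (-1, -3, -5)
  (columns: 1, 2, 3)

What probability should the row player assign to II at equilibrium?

7/9

Row minima: I → -4, II → -5; maximin = -4.
Column maxima: 1 → -1, 2 → -3, 3 → 3; minimax = -3.
-4 ≠ -3, so there is no saddle point; optimal play is mixed.
1 is strictly dominated by 2 (it gives the row player strictly more in every row), so the column player never plays it.
On the remaining 2×2 (I, II vs 2, 3):
Let the row player play I with probability p. Expected payoff against 2: (-4)p + (-3)(1−p) = −p − 3; against 3: 3p + (-5)(1−p) = 8p − 5.
Setting these equal: −p − 3 = 8p − 5 ⇒ −9p = -2 ⇒ p = 2/9, and the value is (-1)·(2/9) − 3 = -29/9.
For the column player: with q = P(2), equating I's and II's payoffs gives −7q + 3 = 2q − 5 ⇒ q = 8/9.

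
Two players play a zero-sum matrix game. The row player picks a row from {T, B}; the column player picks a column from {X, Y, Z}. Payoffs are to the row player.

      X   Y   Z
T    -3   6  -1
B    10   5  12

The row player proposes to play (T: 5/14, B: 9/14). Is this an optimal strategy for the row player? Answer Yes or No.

Yes

Against X this mix gives (5/14)·(-3) + (9/14)·10 = 75/14.
Against Y this mix gives (5/14)·6 + (9/14)·5 = 75/14.
Against Z this mix gives (5/14)·(-1) + (9/14)·12 = 103/14.
All of the column player's active replies (X, Y) yield 75/14, and no column does worse for the row player. The mix makes the column player indifferent and guarantees 75/14, so it is optimal.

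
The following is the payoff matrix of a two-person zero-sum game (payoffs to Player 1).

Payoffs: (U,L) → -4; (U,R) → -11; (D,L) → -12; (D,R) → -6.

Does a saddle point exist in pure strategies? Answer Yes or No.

No

Row minima: U → -11, D → -12; maximin = -11.
Column maxima: L → -4, R → -6; minimax = -6.
-11 ≠ -6, so no pure-strategy equilibrium exists.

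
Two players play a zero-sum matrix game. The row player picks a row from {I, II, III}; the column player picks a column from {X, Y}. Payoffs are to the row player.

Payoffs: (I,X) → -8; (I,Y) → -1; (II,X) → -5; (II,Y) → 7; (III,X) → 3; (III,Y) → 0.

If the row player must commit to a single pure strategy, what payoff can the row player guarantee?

Row minima: I → -8, II → -5, III → 0.
The best of these is 0.

0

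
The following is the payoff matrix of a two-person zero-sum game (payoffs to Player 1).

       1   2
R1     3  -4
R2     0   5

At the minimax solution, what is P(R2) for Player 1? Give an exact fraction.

Row minima: R1 → -4, R2 → 0; maximin = 0.
Column maxima: 1 → 3, 2 → 5; minimax = 3.
0 ≠ 3, so there is no saddle point; optimal play is mixed.
Let Player 1 play R1 with probability p. Expected payoff against 1: 3p + 0(1−p) = 3p; against 2: (-4)p + 5(1−p) = −9p + 5.
Setting these equal: 3p = −9p + 5 ⇒ 12p = 5 ⇒ p = 5/12, and the value is (3)·(5/12) = 5/4.
For Player 2: with q = P(1), equating R1's and R2's payoffs gives 7q − 4 = −5q + 5 ⇒ q = 3/4.

7/12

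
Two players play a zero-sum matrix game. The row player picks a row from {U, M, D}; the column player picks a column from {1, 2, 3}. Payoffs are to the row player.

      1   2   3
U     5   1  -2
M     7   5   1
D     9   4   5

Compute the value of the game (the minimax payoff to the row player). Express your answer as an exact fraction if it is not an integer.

Row minima: U → -2, M → 1, D → 4; maximin = 4.
Column maxima: 1 → 9, 2 → 5, 3 → 5; minimax = 5.
4 ≠ 5, so there is no saddle point; optimal play is mixed.
U is strictly dominated by M, so the row player never plays it.
1 is strictly dominated by 2 (it gives the row player strictly more in every row), so the column player never plays it.
On the remaining 2×2 (M, D vs 2, 3):
Let the row player play M with probability p. Expected payoff against 2: 5p + 4(1−p) = p + 4; against 3: 1p + 5(1−p) = −4p + 5.
Setting these equal: p + 4 = −4p + 5 ⇒ 5p = 1 ⇒ p = 1/5, and the value is (1)·(1/5) + 4 = 21/5.
For the column player: with q = P(2), equating M's and D's payoffs gives 4q + 1 = −q + 5 ⇒ q = 4/5.

21/5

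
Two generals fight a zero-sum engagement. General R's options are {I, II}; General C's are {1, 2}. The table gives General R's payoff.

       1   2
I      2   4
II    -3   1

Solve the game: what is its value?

2

Row minima: I → 2, II → -3; maximin = 2.
Column maxima: 1 → 2, 2 → 4; minimax = 2.
Since maximin = minimax = 2, there is a saddle point and the value is 2.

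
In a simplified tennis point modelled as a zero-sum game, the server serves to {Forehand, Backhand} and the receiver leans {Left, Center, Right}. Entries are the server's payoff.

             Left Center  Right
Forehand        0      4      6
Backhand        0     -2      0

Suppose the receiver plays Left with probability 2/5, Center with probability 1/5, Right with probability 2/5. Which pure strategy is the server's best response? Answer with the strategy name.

Forehand

Expected payoff of Forehand: (2/5)·0 + (1/5)·4 + (2/5)·6 = 16/5.
Expected payoff of Backhand: (2/5)·0 + (1/5)·(-2) + (2/5)·0 = -2/5.
The largest is 16/5, so the server's best response is Forehand.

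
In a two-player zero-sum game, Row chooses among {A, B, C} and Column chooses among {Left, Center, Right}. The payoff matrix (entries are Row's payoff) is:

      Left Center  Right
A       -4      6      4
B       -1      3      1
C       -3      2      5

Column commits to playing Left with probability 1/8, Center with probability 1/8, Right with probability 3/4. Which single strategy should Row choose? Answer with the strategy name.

Expected payoff of A: (1/8)·(-4) + (1/8)·6 + (3/4)·4 = 13/4.
Expected payoff of B: (1/8)·(-1) + (1/8)·3 + (3/4)·1 = 1.
Expected payoff of C: (1/8)·(-3) + (1/8)·2 + (3/4)·5 = 29/8.
The largest is 29/8, so Row's best response is C.

C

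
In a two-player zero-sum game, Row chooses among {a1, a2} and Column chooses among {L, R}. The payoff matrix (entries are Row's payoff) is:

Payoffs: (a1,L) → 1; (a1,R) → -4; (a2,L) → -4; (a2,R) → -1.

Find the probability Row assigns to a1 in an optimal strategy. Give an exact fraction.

Row minima: a1 → -4, a2 → -4; maximin = -4.
Column maxima: L → 1, R → -1; minimax = -1.
-4 ≠ -1, so there is no saddle point; optimal play is mixed.
Let Row play a1 with probability p. Expected payoff against L: 1p + (-4)(1−p) = 5p − 4; against R: (-4)p + (-1)(1−p) = −3p − 1.
Setting these equal: 5p − 4 = −3p − 1 ⇒ 8p = 3 ⇒ p = 3/8, and the value is (5)·(3/8) − 4 = -17/8.
For Column: with q = P(L), equating a1's and a2's payoffs gives 5q − 4 = −3q − 1 ⇒ q = 3/8.

3/8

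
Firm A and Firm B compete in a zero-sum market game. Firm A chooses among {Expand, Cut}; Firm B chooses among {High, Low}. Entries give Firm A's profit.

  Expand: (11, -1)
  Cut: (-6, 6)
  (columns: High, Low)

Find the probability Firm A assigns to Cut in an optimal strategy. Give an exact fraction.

1/2

Row minima: Expand → -1, Cut → -6; maximin = -1.
Column maxima: High → 11, Low → 6; minimax = 6.
-1 ≠ 6, so there is no saddle point; optimal play is mixed.
Let Firm A play Expand with probability p. Expected payoff against High: 11p + (-6)(1−p) = 17p − 6; against Low: (-1)p + 6(1−p) = −7p + 6.
Setting these equal: 17p − 6 = −7p + 6 ⇒ 24p = 12 ⇒ p = 1/2, and the value is (17)·(1/2) − 6 = 5/2.
For Firm B: with q = P(High), equating Expand's and Cut's payoffs gives 12q − 1 = −12q + 6 ⇒ q = 7/24.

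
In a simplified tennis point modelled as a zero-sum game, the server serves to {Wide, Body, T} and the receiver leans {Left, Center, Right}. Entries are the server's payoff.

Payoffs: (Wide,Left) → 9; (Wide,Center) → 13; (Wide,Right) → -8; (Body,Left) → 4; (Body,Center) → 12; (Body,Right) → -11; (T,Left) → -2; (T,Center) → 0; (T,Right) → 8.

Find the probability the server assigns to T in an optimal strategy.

17/27

Row minima: Wide → -8, Body → -11, T → -2; maximin = -2.
Column maxima: Left → 9, Center → 13, Right → 8; minimax = 8.
-2 ≠ 8, so there is no saddle point; optimal play is mixed.
Body is strictly dominated by Wide, so the server never plays it.
Center is strictly dominated by Left (it gives the server strictly more in every row), so the receiver never plays it.
On the remaining 2×2 (Wide, T vs Left, Right):
Let the server play Wide with probability p. Expected payoff against Left: 9p + (-2)(1−p) = 11p − 2; against Right: (-8)p + 8(1−p) = −16p + 8.
Setting these equal: 11p − 2 = −16p + 8 ⇒ 27p = 10 ⇒ p = 10/27, and the value is (11)·(10/27) − 2 = 56/27.
For the receiver: with q = P(Left), equating Wide's and T's payoffs gives 17q − 8 = −10q + 8 ⇒ q = 16/27.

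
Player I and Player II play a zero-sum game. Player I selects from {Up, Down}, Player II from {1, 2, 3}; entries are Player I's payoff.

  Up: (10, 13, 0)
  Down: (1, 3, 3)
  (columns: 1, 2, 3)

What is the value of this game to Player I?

Row minima: Up → 0, Down → 1; maximin = 1.
Column maxima: 1 → 10, 2 → 13, 3 → 3; minimax = 3.
1 ≠ 3, so there is no saddle point; optimal play is mixed.
2 is strictly dominated by 1 (it gives Player I strictly more in every row), so Player II never plays it.
On the remaining 2×2 (Up, Down vs 1, 3):
Let Player I play Up with probability p. Expected payoff against 1: 10p + 1(1−p) = 9p + 1; against 3: 0p + 3(1−p) = −3p + 3.
Setting these equal: 9p + 1 = −3p + 3 ⇒ 12p = 2 ⇒ p = 1/6, and the value is (9)·(1/6) + 1 = 5/2.
For Player II: with q = P(1), equating Up's and Down's payoffs gives 10q = −2q + 3 ⇒ q = 1/4.

5/2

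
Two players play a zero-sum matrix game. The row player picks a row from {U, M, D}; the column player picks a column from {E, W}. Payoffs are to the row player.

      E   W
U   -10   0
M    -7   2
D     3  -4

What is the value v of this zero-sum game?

-11/8

Row minima: U → -10, M → -7, D → -4; maximin = -4.
Column maxima: E → 3, W → 2; minimax = 2.
-4 ≠ 2, so there is no saddle point; optimal play is mixed.
U is strictly dominated by M, so the row player never plays it.
On the remaining 2×2 (M, D vs E, W):
Let the row player play M with probability p. Expected payoff against E: (-7)p + 3(1−p) = −10p + 3; against W: 2p + (-4)(1−p) = 6p − 4.
Setting these equal: −10p + 3 = 6p − 4 ⇒ −16p = -7 ⇒ p = 7/16, and the value is (-10)·(7/16) + 3 = -11/8.
For the column player: with q = P(E), equating M's and D's payoffs gives −9q + 2 = 7q − 4 ⇒ q = 3/8.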